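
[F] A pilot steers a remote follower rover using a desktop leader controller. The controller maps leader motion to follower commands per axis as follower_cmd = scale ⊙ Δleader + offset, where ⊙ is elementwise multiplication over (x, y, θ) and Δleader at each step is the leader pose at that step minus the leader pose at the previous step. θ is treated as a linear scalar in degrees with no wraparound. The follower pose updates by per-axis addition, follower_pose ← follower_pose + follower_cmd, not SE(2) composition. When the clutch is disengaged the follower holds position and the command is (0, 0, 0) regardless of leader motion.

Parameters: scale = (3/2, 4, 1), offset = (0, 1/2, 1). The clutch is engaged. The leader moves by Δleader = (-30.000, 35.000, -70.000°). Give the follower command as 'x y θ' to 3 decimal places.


axis x: 3/2·-30.000 + 0 = -45.000
axis y: 4·35.000 + 1/2 = 140.500
axis θ: 1·-70.000 + 1 = -69.000

-45.000 140.500 -69.000


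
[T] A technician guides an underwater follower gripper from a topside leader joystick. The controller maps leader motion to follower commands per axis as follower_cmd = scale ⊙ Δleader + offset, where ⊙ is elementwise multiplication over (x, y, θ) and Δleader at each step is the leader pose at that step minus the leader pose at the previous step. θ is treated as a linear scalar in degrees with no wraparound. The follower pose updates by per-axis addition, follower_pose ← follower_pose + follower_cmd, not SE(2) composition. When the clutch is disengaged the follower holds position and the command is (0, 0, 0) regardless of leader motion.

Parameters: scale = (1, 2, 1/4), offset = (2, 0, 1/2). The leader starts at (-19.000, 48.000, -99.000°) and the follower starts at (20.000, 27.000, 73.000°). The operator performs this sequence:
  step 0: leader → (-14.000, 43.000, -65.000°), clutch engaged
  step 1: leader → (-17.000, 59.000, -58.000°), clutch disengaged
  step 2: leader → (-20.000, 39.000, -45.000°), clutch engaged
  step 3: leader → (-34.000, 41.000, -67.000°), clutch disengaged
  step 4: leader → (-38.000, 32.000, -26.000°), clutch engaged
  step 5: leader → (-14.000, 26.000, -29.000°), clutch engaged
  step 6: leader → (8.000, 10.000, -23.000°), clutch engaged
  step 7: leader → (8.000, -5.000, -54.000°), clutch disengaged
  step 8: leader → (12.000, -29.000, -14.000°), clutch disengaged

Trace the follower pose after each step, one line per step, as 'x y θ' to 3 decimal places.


27.000 17.000 82.000
27.000 17.000 82.000
26.000 -23.000 85.750
26.000 -23.000 85.750
24.000 -41.000 96.500
50.000 -53.000 96.250
74.000 -85.000 98.250
74.000 -85.000 98.250
74.000 -85.000 98.250

step 0: Δleader=(5.000, -5.000, 34.000°), engaged; cmd=(7.000, -10.000, 9.000°) → follower=(27.000, 17.000, 82.000°)
step 1: Δleader=(-3.000, 16.000, 7.000°), disengaged; cmd=(0,0,0) → follower holds at (27.000, 17.000, 82.000°)
step 2: Δleader=(-3.000, -20.000, 13.000°), engaged; cmd=(-1.000, -40.000, 3.750°) → follower=(26.000, -23.000, 85.750°)
step 3: Δleader=(-14.000, 2.000, -22.000°), disengaged; cmd=(0,0,0) → follower holds at (26.000, -23.000, 85.750°)
step 4: Δleader=(-4.000, -9.000, 41.000°), engaged; cmd=(-2.000, -18.000, 10.750°) → follower=(24.000, -41.000, 96.500°)
step 5: Δleader=(24.000, -6.000, -3.000°), engaged; cmd=(26.000, -12.000, -0.250°) → follower=(50.000, -53.000, 96.250°)
step 6: Δleader=(22.000, -16.000, 6.000°), engaged; cmd=(24.000, -32.000, 2.000°) → follower=(74.000, -85.000, 98.250°)
step 7: Δleader=(0.000, -15.000, -31.000°), disengaged; cmd=(0,0,0) → follower holds at (74.000, -85.000, 98.250°)
step 8: Δleader=(4.000, -24.000, 40.000°), disengaged; cmd=(0,0,0) → follower holds at (74.000, -85.000, 98.250°)


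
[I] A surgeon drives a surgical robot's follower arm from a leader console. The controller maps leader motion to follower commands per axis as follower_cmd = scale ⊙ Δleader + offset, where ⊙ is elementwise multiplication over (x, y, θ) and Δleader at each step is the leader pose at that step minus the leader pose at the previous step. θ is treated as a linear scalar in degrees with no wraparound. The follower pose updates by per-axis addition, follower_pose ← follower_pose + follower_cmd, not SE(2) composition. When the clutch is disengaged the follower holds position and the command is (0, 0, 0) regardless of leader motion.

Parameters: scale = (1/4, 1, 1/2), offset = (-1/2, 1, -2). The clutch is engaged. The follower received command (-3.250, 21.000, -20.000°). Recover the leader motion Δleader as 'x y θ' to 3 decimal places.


axis x: (-3.250 − -1/2) / (1/4) = -11.000
axis y: (21.000 − 1) / (1) = 20.000
axis θ: (-20.000 − -2) / (1/2) = -36.000

-11.000 20.000 -36.000


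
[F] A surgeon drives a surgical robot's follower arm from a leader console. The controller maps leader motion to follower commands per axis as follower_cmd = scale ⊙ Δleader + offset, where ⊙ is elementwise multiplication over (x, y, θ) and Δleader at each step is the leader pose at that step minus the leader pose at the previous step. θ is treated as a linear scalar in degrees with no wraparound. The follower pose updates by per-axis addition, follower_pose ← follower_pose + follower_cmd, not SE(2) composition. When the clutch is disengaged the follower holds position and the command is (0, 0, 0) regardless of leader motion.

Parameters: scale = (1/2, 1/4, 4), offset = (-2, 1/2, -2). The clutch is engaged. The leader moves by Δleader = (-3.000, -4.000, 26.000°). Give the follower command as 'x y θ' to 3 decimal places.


-3.500 -0.500 102.000

axis x: 1/2·-3.000 + -2 = -3.500
axis y: 1/4·-4.000 + 1/2 = -0.500
axis θ: 4·26.000 + -2 = 102.000


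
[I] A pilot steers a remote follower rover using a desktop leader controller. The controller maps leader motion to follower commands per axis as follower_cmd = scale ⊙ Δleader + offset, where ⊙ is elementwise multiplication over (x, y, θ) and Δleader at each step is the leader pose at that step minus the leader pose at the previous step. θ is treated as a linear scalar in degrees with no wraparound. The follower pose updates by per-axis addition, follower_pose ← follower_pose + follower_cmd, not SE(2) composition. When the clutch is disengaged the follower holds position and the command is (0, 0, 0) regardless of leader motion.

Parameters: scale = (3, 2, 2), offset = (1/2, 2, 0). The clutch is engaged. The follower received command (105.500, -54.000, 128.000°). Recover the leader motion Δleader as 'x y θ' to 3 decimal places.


35.000 -28.000 64.000

axis x: (105.500 − 1/2) / (3) = 35.000
axis y: (-54.000 − 2) / (2) = -28.000
axis θ: (128.000 − 0) / (2) = 64.000


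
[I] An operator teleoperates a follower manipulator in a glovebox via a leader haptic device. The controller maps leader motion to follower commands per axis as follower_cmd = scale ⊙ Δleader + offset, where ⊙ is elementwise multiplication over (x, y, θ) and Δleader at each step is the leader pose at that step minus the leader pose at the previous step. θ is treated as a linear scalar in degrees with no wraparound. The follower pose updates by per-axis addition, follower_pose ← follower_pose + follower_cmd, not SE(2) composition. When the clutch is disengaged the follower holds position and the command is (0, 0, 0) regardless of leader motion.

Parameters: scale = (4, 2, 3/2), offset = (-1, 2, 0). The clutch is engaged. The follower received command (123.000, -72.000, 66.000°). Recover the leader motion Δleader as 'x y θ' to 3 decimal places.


31.000 -37.000 44.000

axis x: (123.000 − -1) / (4) = 31.000
axis y: (-72.000 − 2) / (2) = -37.000
axis θ: (66.000 − 0) / (3/2) = 44.000


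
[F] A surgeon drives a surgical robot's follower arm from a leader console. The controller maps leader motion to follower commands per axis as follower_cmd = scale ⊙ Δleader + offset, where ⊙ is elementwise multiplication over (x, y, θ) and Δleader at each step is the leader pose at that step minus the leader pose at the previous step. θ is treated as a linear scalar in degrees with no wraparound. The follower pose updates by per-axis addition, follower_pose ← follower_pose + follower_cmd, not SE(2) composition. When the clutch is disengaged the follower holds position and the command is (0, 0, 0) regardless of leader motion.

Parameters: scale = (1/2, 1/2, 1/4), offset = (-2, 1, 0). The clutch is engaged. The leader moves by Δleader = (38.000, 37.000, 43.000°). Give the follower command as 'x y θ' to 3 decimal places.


axis x: 1/2·38.000 + -2 = 17.000
axis y: 1/2·37.000 + 1 = 19.500
axis θ: 1/4·43.000 + 0 = 10.750

17.000 19.500 10.750


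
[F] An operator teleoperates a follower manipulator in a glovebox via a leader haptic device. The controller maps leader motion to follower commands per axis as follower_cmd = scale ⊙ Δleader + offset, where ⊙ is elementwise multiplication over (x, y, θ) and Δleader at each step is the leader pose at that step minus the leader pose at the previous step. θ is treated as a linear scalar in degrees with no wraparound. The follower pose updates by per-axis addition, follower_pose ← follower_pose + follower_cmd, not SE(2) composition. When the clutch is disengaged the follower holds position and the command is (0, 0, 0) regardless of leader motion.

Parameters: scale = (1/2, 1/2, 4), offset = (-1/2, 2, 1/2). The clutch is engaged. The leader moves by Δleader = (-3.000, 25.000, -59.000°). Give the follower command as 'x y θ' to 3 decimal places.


-2.000 14.500 -235.500

axis x: 1/2·-3.000 + -1/2 = -2.000
axis y: 1/2·25.000 + 2 = 14.500
axis θ: 4·-59.000 + 1/2 = -235.500


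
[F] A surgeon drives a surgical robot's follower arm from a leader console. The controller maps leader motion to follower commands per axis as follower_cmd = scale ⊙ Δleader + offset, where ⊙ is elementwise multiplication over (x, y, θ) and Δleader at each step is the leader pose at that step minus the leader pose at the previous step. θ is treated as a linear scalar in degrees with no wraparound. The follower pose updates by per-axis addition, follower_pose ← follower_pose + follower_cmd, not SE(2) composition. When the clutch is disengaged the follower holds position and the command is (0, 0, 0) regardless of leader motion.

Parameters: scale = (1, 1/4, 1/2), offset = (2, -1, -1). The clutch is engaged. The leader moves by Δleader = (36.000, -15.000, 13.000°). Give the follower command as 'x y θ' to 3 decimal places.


axis x: 1·36.000 + 2 = 38.000
axis y: 1/4·-15.000 + -1 = -4.750
axis θ: 1/2·13.000 + -1 = 5.500

38.000 -4.750 5.500


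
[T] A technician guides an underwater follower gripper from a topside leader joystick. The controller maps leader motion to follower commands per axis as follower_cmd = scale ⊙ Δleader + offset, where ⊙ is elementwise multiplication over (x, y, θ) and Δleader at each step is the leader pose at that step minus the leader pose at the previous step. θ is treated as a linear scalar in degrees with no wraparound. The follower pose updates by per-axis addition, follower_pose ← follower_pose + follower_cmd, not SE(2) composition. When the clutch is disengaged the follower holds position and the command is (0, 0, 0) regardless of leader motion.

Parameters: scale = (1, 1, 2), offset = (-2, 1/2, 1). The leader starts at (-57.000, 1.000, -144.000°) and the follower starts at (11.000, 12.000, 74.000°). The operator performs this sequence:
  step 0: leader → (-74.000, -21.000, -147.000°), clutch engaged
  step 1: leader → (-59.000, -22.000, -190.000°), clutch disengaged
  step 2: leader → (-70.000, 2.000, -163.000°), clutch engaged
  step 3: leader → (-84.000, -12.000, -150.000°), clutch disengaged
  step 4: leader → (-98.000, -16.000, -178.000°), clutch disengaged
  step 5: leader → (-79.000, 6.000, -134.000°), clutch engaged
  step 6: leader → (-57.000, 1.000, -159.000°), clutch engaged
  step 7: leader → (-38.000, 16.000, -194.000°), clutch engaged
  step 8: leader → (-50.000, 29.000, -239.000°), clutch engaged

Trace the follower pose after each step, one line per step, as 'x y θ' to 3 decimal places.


-8.000 -9.500 69.000
-8.000 -9.500 69.000
-21.000 15.000 124.000
-21.000 15.000 124.000
-21.000 15.000 124.000
-4.000 37.500 213.000
16.000 33.000 164.000
33.000 48.500 95.000
19.000 62.000 6.000

step 0: Δleader=(-17.000, -22.000, -3.000°), engaged; cmd=(-19.000, -21.500, -5.000°) → follower=(-8.000, -9.500, 69.000°)
step 1: Δleader=(15.000, -1.000, -43.000°), disengaged; cmd=(0,0,0) → follower holds at (-8.000, -9.500, 69.000°)
step 2: Δleader=(-11.000, 24.000, 27.000°), engaged; cmd=(-13.000, 24.500, 55.000°) → follower=(-21.000, 15.000, 124.000°)
step 3: Δleader=(-14.000, -14.000, 13.000°), disengaged; cmd=(0,0,0) → follower holds at (-21.000, 15.000, 124.000°)
step 4: Δleader=(-14.000, -4.000, -28.000°), disengaged; cmd=(0,0,0) → follower holds at (-21.000, 15.000, 124.000°)
step 5: Δleader=(19.000, 22.000, 44.000°), engaged; cmd=(17.000, 22.500, 89.000°) → follower=(-4.000, 37.500, 213.000°)
step 6: Δleader=(22.000, -5.000, -25.000°), engaged; cmd=(20.000, -4.500, -49.000°) → follower=(16.000, 33.000, 164.000°)
step 7: Δleader=(19.000, 15.000, -35.000°), engaged; cmd=(17.000, 15.500, -69.000°) → follower=(33.000, 48.500, 95.000°)
step 8: Δleader=(-12.000, 13.000, -45.000°), engaged; cmd=(-14.000, 13.500, -89.000°) → follower=(19.000, 62.000, 6.000°)


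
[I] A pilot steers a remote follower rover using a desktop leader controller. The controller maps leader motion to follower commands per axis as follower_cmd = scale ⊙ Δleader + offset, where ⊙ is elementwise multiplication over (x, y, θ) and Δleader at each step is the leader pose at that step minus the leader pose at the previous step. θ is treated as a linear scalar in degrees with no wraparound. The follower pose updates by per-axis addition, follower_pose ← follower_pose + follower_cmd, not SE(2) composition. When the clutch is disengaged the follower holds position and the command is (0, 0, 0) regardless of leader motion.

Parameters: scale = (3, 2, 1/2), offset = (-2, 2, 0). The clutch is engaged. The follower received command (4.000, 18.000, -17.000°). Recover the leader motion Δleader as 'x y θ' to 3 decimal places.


axis x: (4.000 − -2) / (3) = 2.000
axis y: (18.000 − 2) / (2) = 8.000
axis θ: (-17.000 − 0) / (1/2) = -34.000

2.000 8.000 -34.000


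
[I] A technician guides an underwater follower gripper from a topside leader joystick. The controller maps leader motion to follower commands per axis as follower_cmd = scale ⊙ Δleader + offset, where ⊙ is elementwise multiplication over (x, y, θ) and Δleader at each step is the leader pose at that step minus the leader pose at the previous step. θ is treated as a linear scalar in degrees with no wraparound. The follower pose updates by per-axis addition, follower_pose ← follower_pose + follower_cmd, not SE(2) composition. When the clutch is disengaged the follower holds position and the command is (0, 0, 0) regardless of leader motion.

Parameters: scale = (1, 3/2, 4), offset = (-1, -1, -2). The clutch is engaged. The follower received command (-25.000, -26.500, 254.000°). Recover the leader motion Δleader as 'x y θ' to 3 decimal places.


axis x: (-25.000 − -1) / (1) = -24.000
axis y: (-26.500 − -1) / (3/2) = -17.000
axis θ: (254.000 − -2) / (4) = 64.000

-24.000 -17.000 64.000


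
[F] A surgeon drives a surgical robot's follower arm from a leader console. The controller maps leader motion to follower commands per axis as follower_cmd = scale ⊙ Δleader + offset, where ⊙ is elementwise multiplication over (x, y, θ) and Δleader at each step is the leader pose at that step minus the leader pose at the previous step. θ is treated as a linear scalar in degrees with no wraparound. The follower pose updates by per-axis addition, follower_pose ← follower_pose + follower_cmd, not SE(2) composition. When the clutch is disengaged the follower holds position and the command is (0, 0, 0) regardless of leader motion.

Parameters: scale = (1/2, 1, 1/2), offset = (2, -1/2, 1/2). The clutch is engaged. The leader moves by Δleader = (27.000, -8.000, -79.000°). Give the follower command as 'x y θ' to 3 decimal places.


15.500 -8.500 -39.000

axis x: 1/2·27.000 + 2 = 15.500
axis y: 1·-8.000 + -1/2 = -8.500
axis θ: 1/2·-79.000 + 1/2 = -39.000


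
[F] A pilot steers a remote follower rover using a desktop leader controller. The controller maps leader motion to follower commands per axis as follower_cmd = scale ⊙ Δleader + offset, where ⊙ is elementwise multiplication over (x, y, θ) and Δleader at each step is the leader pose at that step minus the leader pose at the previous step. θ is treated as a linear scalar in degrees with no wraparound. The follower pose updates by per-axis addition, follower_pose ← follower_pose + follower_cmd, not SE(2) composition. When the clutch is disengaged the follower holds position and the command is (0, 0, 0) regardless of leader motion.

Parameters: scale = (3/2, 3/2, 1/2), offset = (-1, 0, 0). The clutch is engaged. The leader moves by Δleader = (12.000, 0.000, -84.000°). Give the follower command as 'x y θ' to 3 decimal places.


axis x: 3/2·12.000 + -1 = 17.000
axis y: 3/2·0.000 + 0 = 0.000
axis θ: 1/2·-84.000 + 0 = -42.000

17.000 0.000 -42.000


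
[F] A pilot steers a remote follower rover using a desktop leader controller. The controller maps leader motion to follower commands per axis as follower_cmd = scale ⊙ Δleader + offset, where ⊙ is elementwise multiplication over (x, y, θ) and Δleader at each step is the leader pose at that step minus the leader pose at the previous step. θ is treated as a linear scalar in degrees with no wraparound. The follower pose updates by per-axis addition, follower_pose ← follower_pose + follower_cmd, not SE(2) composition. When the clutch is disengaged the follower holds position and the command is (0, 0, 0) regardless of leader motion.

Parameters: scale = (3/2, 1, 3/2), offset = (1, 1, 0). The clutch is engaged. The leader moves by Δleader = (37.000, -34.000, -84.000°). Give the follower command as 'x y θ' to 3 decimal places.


axis x: 3/2·37.000 + 1 = 56.500
axis y: 1·-34.000 + 1 = -33.000
axis θ: 3/2·-84.000 + 0 = -126.000

56.500 -33.000 -126.000


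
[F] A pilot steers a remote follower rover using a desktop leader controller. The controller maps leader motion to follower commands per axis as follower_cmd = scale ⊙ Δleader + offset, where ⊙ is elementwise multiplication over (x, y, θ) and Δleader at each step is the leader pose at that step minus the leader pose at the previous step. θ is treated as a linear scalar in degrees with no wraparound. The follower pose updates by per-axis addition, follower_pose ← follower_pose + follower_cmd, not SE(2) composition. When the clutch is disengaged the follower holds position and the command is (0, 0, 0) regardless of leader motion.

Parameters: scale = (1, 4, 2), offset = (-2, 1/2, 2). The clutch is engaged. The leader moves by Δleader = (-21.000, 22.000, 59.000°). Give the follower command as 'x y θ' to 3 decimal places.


-23.000 88.500 120.000

axis x: 1·-21.000 + -2 = -23.000
axis y: 4·22.000 + 1/2 = 88.500
axis θ: 2·59.000 + 2 = 120.000


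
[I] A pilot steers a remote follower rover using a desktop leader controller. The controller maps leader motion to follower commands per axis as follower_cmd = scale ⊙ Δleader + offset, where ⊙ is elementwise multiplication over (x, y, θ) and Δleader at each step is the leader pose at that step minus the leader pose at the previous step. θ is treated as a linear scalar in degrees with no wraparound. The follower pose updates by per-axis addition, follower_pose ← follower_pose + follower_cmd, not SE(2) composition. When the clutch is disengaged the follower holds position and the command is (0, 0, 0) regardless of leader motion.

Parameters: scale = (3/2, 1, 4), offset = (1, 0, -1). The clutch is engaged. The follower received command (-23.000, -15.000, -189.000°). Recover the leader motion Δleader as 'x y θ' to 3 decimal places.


axis x: (-23.000 − 1) / (3/2) = -16.000
axis y: (-15.000 − 0) / (1) = -15.000
axis θ: (-189.000 − -1) / (4) = -47.000

-16.000 -15.000 -47.000


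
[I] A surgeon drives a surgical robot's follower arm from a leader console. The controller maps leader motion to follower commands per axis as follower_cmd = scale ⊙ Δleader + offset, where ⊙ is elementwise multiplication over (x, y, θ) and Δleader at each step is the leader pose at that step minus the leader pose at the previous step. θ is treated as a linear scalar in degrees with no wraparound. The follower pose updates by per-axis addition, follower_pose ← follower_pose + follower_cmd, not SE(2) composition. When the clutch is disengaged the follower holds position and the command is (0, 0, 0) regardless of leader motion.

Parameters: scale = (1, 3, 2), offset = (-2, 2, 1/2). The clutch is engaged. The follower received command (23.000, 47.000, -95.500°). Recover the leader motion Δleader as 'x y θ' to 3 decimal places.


axis x: (23.000 − -2) / (1) = 25.000
axis y: (47.000 − 2) / (3) = 15.000
axis θ: (-95.500 − 1/2) / (2) = -48.000

25.000 15.000 -48.000


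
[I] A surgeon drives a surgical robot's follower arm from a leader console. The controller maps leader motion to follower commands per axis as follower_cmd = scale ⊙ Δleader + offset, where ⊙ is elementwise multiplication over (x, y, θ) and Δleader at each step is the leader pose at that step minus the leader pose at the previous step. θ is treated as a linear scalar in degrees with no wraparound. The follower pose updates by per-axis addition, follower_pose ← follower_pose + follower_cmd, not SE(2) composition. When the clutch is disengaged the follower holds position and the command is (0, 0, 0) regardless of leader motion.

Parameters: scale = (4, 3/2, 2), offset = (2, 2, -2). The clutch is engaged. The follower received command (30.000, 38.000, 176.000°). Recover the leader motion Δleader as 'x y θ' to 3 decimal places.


7.000 24.000 89.000

axis x: (30.000 − 2) / (4) = 7.000
axis y: (38.000 − 2) / (3/2) = 24.000
axis θ: (176.000 − -2) / (2) = 89.000


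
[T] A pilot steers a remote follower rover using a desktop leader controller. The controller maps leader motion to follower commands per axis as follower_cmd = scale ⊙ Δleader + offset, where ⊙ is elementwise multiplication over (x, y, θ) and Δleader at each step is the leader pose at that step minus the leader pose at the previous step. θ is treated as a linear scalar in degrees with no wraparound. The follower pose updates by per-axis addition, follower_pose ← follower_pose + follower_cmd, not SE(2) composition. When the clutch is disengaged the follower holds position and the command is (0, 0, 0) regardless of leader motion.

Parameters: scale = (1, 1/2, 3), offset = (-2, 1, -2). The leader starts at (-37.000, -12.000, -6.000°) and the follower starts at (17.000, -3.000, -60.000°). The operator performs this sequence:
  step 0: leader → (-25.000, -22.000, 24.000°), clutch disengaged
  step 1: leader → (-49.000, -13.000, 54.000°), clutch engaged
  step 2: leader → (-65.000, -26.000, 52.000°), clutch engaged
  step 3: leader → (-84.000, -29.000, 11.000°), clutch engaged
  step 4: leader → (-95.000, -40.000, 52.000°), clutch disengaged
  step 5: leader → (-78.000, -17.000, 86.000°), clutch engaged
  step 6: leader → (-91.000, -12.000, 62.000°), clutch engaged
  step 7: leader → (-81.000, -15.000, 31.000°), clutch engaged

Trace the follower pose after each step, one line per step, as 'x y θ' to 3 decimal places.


step 0: Δleader=(12.000, -10.000, 30.000°), disengaged; cmd=(0,0,0) → follower holds at (17.000, -3.000, -60.000°)
step 1: Δleader=(-24.000, 9.000, 30.000°), engaged; cmd=(-26.000, 5.500, 88.000°) → follower=(-9.000, 2.500, 28.000°)
step 2: Δleader=(-16.000, -13.000, -2.000°), engaged; cmd=(-18.000, -5.500, -8.000°) → follower=(-27.000, -3.000, 20.000°)
step 3: Δleader=(-19.000, -3.000, -41.000°), engaged; cmd=(-21.000, -0.500, -125.000°) → follower=(-48.000, -3.500, -105.000°)
step 4: Δleader=(-11.000, -11.000, 41.000°), disengaged; cmd=(0,0,0) → follower holds at (-48.000, -3.500, -105.000°)
step 5: Δleader=(17.000, 23.000, 34.000°), engaged; cmd=(15.000, 12.500, 100.000°) → follower=(-33.000, 9.000, -5.000°)
step 6: Δleader=(-13.000, 5.000, -24.000°), engaged; cmd=(-15.000, 3.500, -74.000°) → follower=(-48.000, 12.500, -79.000°)
step 7: Δleader=(10.000, -3.000, -31.000°), engaged; cmd=(8.000, -0.500, -95.000°) → follower=(-40.000, 12.000, -174.000°)

17.000 -3.000 -60.000
-9.000 2.500 28.000
-27.000 -3.000 20.000
-48.000 -3.500 -105.000
-48.000 -3.500 -105.000
-33.000 9.000 -5.000
-48.000 12.500 -79.000
-40.000 12.000 -174.000


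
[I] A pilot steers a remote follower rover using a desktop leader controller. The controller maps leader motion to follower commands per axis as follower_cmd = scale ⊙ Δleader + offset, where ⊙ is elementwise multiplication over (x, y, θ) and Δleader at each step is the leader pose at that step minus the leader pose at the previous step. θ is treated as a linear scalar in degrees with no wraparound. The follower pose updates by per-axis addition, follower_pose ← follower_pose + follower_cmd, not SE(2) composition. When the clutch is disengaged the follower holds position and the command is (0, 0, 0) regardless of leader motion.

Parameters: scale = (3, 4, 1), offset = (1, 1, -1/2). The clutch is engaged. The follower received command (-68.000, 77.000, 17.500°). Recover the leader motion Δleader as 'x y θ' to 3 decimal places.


axis x: (-68.000 − 1) / (3) = -23.000
axis y: (77.000 − 1) / (4) = 19.000
axis θ: (17.500 − -1/2) / (1) = 18.000

-23.000 19.000 18.000


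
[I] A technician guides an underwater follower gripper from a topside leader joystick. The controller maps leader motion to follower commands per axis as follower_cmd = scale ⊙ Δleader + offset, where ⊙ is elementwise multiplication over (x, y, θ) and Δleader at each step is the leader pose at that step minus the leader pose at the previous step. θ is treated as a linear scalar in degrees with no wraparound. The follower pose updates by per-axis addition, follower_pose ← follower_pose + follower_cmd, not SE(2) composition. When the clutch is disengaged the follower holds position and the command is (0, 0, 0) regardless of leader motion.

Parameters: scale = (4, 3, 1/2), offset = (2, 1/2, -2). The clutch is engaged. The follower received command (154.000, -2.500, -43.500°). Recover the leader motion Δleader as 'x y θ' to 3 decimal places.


axis x: (154.000 − 2) / (4) = 38.000
axis y: (-2.500 − 1/2) / (3) = -1.000
axis θ: (-43.500 − -2) / (1/2) = -83.000

38.000 -1.000 -83.000


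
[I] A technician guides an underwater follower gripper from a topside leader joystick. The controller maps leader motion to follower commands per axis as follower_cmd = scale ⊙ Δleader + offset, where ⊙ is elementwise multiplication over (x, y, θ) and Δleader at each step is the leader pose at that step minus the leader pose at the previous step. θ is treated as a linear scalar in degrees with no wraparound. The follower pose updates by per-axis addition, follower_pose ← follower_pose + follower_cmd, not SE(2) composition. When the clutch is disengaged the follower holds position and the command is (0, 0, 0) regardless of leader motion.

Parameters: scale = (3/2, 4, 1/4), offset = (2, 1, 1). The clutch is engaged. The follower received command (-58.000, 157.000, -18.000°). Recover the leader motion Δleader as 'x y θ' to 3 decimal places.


-40.000 39.000 -76.000

axis x: (-58.000 − 2) / (3/2) = -40.000
axis y: (157.000 − 1) / (4) = 39.000
axis θ: (-18.000 − 1) / (1/4) = -76.000


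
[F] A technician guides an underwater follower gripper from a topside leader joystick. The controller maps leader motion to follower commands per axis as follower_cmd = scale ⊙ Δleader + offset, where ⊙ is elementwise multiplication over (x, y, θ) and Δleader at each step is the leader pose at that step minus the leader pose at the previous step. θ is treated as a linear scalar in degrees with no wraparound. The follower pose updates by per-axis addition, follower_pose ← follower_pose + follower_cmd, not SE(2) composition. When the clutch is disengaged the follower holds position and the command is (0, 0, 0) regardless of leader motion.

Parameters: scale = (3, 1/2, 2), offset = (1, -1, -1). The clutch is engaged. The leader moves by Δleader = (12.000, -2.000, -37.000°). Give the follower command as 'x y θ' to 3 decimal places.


axis x: 3·12.000 + 1 = 37.000
axis y: 1/2·-2.000 + -1 = -2.000
axis θ: 2·-37.000 + -1 = -75.000

37.000 -2.000 -75.000


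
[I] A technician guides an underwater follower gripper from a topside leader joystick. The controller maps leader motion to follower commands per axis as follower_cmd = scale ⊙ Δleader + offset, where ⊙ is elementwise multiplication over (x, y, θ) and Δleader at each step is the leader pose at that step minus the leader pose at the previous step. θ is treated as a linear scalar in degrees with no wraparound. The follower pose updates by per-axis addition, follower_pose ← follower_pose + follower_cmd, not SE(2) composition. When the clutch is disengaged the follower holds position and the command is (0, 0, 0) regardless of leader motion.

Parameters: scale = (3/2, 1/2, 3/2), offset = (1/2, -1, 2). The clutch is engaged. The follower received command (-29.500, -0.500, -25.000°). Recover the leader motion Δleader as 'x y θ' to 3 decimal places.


axis x: (-29.500 − 1/2) / (3/2) = -20.000
axis y: (-0.500 − -1) / (1/2) = 1.000
axis θ: (-25.000 − 2) / (3/2) = -18.000

-20.000 1.000 -18.000


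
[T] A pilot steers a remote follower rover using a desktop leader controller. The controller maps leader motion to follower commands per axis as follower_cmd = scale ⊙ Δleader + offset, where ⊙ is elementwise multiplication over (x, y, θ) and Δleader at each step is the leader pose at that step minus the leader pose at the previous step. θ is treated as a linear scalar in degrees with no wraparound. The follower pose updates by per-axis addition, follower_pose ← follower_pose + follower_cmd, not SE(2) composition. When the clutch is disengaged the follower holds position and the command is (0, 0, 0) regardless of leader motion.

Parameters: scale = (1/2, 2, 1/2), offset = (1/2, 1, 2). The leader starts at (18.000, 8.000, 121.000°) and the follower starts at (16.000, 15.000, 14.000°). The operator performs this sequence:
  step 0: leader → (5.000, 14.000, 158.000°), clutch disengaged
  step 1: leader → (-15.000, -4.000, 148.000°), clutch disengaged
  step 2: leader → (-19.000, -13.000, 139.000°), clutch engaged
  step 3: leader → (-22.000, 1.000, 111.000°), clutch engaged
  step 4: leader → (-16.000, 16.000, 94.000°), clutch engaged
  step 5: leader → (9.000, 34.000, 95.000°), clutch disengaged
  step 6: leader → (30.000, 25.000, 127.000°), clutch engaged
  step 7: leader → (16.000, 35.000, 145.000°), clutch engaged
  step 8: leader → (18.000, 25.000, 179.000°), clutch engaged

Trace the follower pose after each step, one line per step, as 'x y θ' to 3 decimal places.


step 0: Δleader=(-13.000, 6.000, 37.000°), disengaged; cmd=(0,0,0) → follower holds at (16.000, 15.000, 14.000°)
step 1: Δleader=(-20.000, -18.000, -10.000°), disengaged; cmd=(0,0,0) → follower holds at (16.000, 15.000, 14.000°)
step 2: Δleader=(-4.000, -9.000, -9.000°), engaged; cmd=(-1.500, -17.000, -2.500°) → follower=(14.500, -2.000, 11.500°)
step 3: Δleader=(-3.000, 14.000, -28.000°), engaged; cmd=(-1.000, 29.000, -12.000°) → follower=(13.500, 27.000, -0.500°)
step 4: Δleader=(6.000, 15.000, -17.000°), engaged; cmd=(3.500, 31.000, -6.500°) → follower=(17.000, 58.000, -7.000°)
step 5: Δleader=(25.000, 18.000, 1.000°), disengaged; cmd=(0,0,0) → follower holds at (17.000, 58.000, -7.000°)
step 6: Δleader=(21.000, -9.000, 32.000°), engaged; cmd=(11.000, -17.000, 18.000°) → follower=(28.000, 41.000, 11.000°)
step 7: Δleader=(-14.000, 10.000, 18.000°), engaged; cmd=(-6.500, 21.000, 11.000°) → follower=(21.500, 62.000, 22.000°)
step 8: Δleader=(2.000, -10.000, 34.000°), engaged; cmd=(1.500, -19.000, 19.000°) → follower=(23.000, 43.000, 41.000°)

16.000 15.000 14.000
16.000 15.000 14.000
14.500 -2.000 11.500
13.500 27.000 -0.500
17.000 58.000 -7.000
17.000 58.000 -7.000
28.000 41.000 11.000
21.500 62.000 22.000
23.000 43.000 41.000


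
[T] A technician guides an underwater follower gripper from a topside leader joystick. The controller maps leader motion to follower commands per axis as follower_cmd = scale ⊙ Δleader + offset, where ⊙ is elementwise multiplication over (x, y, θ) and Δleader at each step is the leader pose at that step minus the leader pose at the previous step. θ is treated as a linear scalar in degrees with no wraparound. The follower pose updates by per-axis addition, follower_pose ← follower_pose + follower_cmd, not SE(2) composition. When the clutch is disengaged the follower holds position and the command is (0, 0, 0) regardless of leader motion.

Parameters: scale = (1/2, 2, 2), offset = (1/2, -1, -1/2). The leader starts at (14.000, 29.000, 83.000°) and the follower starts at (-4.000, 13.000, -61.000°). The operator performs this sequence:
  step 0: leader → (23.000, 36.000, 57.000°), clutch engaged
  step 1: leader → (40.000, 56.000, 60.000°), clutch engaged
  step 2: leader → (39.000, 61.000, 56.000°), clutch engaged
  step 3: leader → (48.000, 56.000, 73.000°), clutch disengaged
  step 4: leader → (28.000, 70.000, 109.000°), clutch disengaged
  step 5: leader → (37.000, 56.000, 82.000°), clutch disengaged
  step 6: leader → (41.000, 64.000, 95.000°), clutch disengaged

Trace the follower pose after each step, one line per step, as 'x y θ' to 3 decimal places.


step 0: Δleader=(9.000, 7.000, -26.000°), engaged; cmd=(5.000, 13.000, -52.500°) → follower=(1.000, 26.000, -113.500°)
step 1: Δleader=(17.000, 20.000, 3.000°), engaged; cmd=(9.000, 39.000, 5.500°) → follower=(10.000, 65.000, -108.000°)
step 2: Δleader=(-1.000, 5.000, -4.000°), engaged; cmd=(0.000, 9.000, -8.500°) → follower=(10.000, 74.000, -116.500°)
step 3: Δleader=(9.000, -5.000, 17.000°), disengaged; cmd=(0,0,0) → follower holds at (10.000, 74.000, -116.500°)
step 4: Δleader=(-20.000, 14.000, 36.000°), disengaged; cmd=(0,0,0) → follower holds at (10.000, 74.000, -116.500°)
step 5: Δleader=(9.000, -14.000, -27.000°), disengaged; cmd=(0,0,0) → follower holds at (10.000, 74.000, -116.500°)
step 6: Δleader=(4.000, 8.000, 13.000°), disengaged; cmd=(0,0,0) → follower holds at (10.000, 74.000, -116.500°)

1.000 26.000 -113.500
10.000 65.000 -108.000
10.000 74.000 -116.500
10.000 74.000 -116.500
10.000 74.000 -116.500
10.000 74.000 -116.500
10.000 74.000 -116.500


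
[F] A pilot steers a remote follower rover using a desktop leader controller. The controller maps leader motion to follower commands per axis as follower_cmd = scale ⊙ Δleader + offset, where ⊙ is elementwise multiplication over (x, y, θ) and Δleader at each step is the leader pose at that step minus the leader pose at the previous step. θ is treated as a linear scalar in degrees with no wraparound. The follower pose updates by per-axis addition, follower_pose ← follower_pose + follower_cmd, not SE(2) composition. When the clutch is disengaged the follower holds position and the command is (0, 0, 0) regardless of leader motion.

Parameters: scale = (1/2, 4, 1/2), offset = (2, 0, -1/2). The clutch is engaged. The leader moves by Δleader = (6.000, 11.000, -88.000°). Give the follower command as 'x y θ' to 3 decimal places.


axis x: 1/2·6.000 + 2 = 5.000
axis y: 4·11.000 + 0 = 44.000
axis θ: 1/2·-88.000 + -1/2 = -44.500

5.000 44.000 -44.500


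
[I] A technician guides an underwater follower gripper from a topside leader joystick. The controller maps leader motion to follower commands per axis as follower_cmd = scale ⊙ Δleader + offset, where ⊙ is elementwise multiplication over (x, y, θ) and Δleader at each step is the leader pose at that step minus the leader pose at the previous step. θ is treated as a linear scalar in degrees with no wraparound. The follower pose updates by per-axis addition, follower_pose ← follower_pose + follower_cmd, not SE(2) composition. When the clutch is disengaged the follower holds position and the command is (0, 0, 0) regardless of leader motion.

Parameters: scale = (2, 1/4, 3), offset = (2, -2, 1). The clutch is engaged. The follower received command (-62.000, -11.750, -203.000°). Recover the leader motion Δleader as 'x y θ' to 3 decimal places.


axis x: (-62.000 − 2) / (2) = -32.000
axis y: (-11.750 − -2) / (1/4) = -39.000
axis θ: (-203.000 − 1) / (3) = -68.000

-32.000 -39.000 -68.000


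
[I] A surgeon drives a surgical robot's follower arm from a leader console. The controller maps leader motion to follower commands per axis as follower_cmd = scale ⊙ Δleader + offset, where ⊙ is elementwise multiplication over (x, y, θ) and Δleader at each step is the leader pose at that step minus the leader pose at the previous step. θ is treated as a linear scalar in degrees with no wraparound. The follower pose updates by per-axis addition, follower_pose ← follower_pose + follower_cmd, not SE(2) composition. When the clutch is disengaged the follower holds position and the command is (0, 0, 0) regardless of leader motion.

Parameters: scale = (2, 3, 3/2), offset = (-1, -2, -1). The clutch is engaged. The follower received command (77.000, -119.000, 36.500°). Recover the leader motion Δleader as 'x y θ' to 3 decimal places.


39.000 -39.000 25.000

axis x: (77.000 − -1) / (2) = 39.000
axis y: (-119.000 − -2) / (3) = -39.000
axis θ: (36.500 − -1) / (3/2) = 25.000


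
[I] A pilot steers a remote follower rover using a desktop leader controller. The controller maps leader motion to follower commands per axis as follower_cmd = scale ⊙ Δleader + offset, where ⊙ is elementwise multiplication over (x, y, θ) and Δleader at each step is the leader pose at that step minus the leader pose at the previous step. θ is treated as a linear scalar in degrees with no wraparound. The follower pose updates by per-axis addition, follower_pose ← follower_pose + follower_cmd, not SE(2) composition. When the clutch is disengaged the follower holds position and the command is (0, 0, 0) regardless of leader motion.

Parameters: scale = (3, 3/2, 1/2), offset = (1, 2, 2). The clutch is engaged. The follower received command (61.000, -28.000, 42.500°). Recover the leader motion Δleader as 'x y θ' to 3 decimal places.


20.000 -20.000 81.000

axis x: (61.000 − 1) / (3) = 20.000
axis y: (-28.000 − 2) / (3/2) = -20.000
axis θ: (42.500 − 2) / (1/2) = 81.000


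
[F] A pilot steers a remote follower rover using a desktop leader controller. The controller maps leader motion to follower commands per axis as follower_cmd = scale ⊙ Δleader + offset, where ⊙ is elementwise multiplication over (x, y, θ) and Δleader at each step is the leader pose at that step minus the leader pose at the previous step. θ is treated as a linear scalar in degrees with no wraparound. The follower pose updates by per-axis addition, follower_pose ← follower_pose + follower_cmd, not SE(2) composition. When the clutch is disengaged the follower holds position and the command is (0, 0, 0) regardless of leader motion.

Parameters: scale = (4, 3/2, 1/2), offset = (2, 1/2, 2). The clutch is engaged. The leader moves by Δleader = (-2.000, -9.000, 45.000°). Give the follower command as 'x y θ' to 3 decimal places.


axis x: 4·-2.000 + 2 = -6.000
axis y: 3/2·-9.000 + 1/2 = -13.000
axis θ: 1/2·45.000 + 2 = 24.500

-6.000 -13.000 24.500
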